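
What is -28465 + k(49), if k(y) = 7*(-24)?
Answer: -28633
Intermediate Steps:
k(y) = -168
-28465 + k(49) = -28465 - 168 = -28633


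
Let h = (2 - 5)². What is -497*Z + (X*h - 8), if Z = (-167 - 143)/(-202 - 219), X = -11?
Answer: -199117/421 ≈ -472.96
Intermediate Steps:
h = 9 (h = (-3)² = 9)
Z = 310/421 (Z = -310/(-421) = -310*(-1/421) = 310/421 ≈ 0.73634)
-497*Z + (X*h - 8) = -497*310/421 + (-11*9 - 8) = -154070/421 + (-99 - 8) = -154070/421 - 107 = -199117/421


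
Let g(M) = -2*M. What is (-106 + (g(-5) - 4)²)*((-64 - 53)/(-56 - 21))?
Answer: -1170/11 ≈ -106.36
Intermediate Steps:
(-106 + (g(-5) - 4)²)*((-64 - 53)/(-56 - 21)) = (-106 + (-2*(-5) - 4)²)*((-64 - 53)/(-56 - 21)) = (-106 + (10 - 4)²)*(-117/(-77)) = (-106 + 6²)*(-117*(-1/77)) = (-106 + 36)*(117/77) = -70*117/77 = -1170/11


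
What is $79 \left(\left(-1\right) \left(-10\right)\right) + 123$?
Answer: $913$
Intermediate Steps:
$79 \left(\left(-1\right) \left(-10\right)\right) + 123 = 79 \cdot 10 + 123 = 790 + 123 = 913$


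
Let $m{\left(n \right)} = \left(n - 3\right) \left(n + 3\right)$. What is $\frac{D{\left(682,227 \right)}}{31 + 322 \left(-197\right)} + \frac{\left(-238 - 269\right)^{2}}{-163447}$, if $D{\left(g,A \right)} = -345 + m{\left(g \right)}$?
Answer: $- \frac{92262939937}{10363030141} \approx -8.9031$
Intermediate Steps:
$m{\left(n \right)} = \left(-3 + n\right) \left(3 + n\right)$
$D{\left(g,A \right)} = -354 + g^{2}$ ($D{\left(g,A \right)} = -345 + \left(-9 + g^{2}\right) = -354 + g^{2}$)
$\frac{D{\left(682,227 \right)}}{31 + 322 \left(-197\right)} + \frac{\left(-238 - 269\right)^{2}}{-163447} = \frac{-354 + 682^{2}}{31 + 322 \left(-197\right)} + \frac{\left(-238 - 269\right)^{2}}{-163447} = \frac{-354 + 465124}{31 - 63434} + \left(-507\right)^{2} \left(- \frac{1}{163447}\right) = \frac{464770}{-63403} + 257049 \left(- \frac{1}{163447}\right) = 464770 \left(- \frac{1}{63403}\right) - \frac{257049}{163447} = - \frac{464770}{63403} - \frac{257049}{163447} = - \frac{92262939937}{10363030141}$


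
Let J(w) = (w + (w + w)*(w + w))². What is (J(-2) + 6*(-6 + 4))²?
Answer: 33856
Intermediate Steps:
J(w) = (w + 4*w²)² (J(w) = (w + (2*w)*(2*w))² = (w + 4*w²)²)
(J(-2) + 6*(-6 + 4))² = ((-2)²*(1 + 4*(-2))² + 6*(-6 + 4))² = (4*(1 - 8)² + 6*(-2))² = (4*(-7)² - 12)² = (4*49 - 12)² = (196 - 12)² = 184² = 33856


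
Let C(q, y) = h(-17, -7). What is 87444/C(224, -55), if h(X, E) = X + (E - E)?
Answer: -87444/17 ≈ -5143.8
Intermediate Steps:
h(X, E) = X (h(X, E) = X + 0 = X)
C(q, y) = -17
87444/C(224, -55) = 87444/(-17) = 87444*(-1/17) = -87444/17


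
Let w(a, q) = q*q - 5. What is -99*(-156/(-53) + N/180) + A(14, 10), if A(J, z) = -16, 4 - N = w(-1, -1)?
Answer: -82626/265 ≈ -311.80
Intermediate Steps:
w(a, q) = -5 + q² (w(a, q) = q² - 5 = -5 + q²)
N = 8 (N = 4 - (-5 + (-1)²) = 4 - (-5 + 1) = 4 - 1*(-4) = 4 + 4 = 8)
-99*(-156/(-53) + N/180) + A(14, 10) = -99*(-156/(-53) + 8/180) - 16 = -99*(-156*(-1/53) + 8*(1/180)) - 16 = -99*(156/53 + 2/45) - 16 = -99*7126/2385 - 16 = -78386/265 - 16 = -82626/265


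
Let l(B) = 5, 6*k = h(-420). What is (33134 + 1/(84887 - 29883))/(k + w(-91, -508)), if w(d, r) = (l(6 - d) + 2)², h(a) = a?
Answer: -1822502537/1155084 ≈ -1577.8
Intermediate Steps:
k = -70 (k = (⅙)*(-420) = -70)
w(d, r) = 49 (w(d, r) = (5 + 2)² = 7² = 49)
(33134 + 1/(84887 - 29883))/(k + w(-91, -508)) = (33134 + 1/(84887 - 29883))/(-70 + 49) = (33134 + 1/55004)/(-21) = (33134 + 1/55004)*(-1/21) = (1822502537/55004)*(-1/21) = -1822502537/1155084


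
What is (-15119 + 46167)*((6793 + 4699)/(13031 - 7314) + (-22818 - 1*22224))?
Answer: -7994661975856/5717 ≈ -1.3984e+9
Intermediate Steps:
(-15119 + 46167)*((6793 + 4699)/(13031 - 7314) + (-22818 - 1*22224)) = 31048*(11492/5717 + (-22818 - 22224)) = 31048*(11492*(1/5717) - 45042) = 31048*(11492/5717 - 45042) = 31048*(-257493622/5717) = -7994661975856/5717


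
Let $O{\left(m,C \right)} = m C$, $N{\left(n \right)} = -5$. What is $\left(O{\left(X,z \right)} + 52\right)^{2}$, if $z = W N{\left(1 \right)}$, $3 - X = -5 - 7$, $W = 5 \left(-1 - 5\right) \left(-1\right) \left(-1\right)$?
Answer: $5299204$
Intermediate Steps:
$W = -30$ ($W = 5 \left(\left(-6\right) \left(-1\right)\right) \left(-1\right) = 5 \cdot 6 \left(-1\right) = 30 \left(-1\right) = -30$)
$X = 15$ ($X = 3 - \left(-5 - 7\right) = 3 - -12 = 3 + 12 = 15$)
$z = 150$ ($z = \left(-30\right) \left(-5\right) = 150$)
$O{\left(m,C \right)} = C m$
$\left(O{\left(X,z \right)} + 52\right)^{2} = \left(150 \cdot 15 + 52\right)^{2} = \left(2250 + 52\right)^{2} = 2302^{2} = 5299204$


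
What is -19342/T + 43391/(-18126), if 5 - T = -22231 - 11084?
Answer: -449095303/150989580 ≈ -2.9743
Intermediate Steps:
T = 33320 (T = 5 - (-22231 - 11084) = 5 - 1*(-33315) = 5 + 33315 = 33320)
-19342/T + 43391/(-18126) = -19342/33320 + 43391/(-18126) = -19342*1/33320 + 43391*(-1/18126) = -9671/16660 - 43391/18126 = -449095303/150989580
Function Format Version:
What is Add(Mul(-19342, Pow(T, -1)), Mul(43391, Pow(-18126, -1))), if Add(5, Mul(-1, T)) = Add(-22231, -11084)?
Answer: Rational(-449095303, 150989580) ≈ -2.9743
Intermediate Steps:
T = 33320 (T = Add(5, Mul(-1, Add(-22231, -11084))) = Add(5, Mul(-1, -33315)) = Add(5, 33315) = 33320)
Add(Mul(-19342, Pow(T, -1)), Mul(43391, Pow(-18126, -1))) = Add(Mul(-19342, Pow(33320, -1)), Mul(43391, Pow(-18126, -1))) = Add(Mul(-19342, Rational(1, 33320)), Mul(43391, Rational(-1, 18126))) = Add(Rational(-9671, 16660), Rational(-43391, 18126)) = Rational(-449095303, 150989580)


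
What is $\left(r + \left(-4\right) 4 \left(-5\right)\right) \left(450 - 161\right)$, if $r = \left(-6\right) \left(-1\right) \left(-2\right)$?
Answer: $19652$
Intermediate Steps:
$r = -12$ ($r = 6 \left(-2\right) = -12$)
$\left(r + \left(-4\right) 4 \left(-5\right)\right) \left(450 - 161\right) = \left(-12 + \left(-4\right) 4 \left(-5\right)\right) \left(450 - 161\right) = \left(-12 - -80\right) 289 = \left(-12 + 80\right) 289 = 68 \cdot 289 = 19652$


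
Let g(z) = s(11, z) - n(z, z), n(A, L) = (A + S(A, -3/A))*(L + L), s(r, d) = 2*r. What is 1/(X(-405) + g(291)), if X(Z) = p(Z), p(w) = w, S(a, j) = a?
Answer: -1/339107 ≈ -2.9489e-6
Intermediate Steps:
X(Z) = Z
n(A, L) = 4*A*L (n(A, L) = (A + A)*(L + L) = (2*A)*(2*L) = 4*A*L)
g(z) = 22 - 4*z² (g(z) = 2*11 - 4*z*z = 22 - 4*z²)
1/(X(-405) + g(291)) = 1/(-405 + (22 - 4*291²)) = 1/(-405 + (22 - 4*84681)) = 1/(-405 + (22 - 338724)) = 1/(-405 - 338702) = 1/(-339107) = -1/339107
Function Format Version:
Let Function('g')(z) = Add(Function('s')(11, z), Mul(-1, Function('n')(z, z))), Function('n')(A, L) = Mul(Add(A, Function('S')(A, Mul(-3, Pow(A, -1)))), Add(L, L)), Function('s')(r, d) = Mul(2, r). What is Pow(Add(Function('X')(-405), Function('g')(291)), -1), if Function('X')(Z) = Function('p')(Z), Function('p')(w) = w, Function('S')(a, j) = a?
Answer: Rational(-1, 339107) ≈ -2.9489e-6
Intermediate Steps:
Function('X')(Z) = Z
Function('n')(A, L) = Mul(4, A, L) (Function('n')(A, L) = Mul(Add(A, A), Add(L, L)) = Mul(Mul(2, A), Mul(2, L)) = Mul(4, A, L))
Function('g')(z) = Add(22, Mul(-4, Pow(z, 2))) (Function('g')(z) = Add(Mul(2, 11), Mul(-1, Mul(4, z, z))) = Add(22, Mul(-1, Mul(4, Pow(z, 2)))) = Add(22, Mul(-4, Pow(z, 2))))
Pow(Add(Function('X')(-405), Function('g')(291)), -1) = Pow(Add(-405, Add(22, Mul(-4, Pow(291, 2)))), -1) = Pow(Add(-405, Add(22, Mul(-4, 84681))), -1) = Pow(Add(-405, Add(22, -338724)), -1) = Pow(Add(-405, -338702), -1) = Pow(-339107, -1) = Rational(-1, 339107)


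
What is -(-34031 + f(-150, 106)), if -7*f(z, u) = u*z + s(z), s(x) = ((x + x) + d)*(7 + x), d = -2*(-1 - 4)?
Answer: 263787/7 ≈ 37684.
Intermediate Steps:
d = 10 (d = -2*(-5) = 10)
s(x) = (7 + x)*(10 + 2*x) (s(x) = ((x + x) + 10)*(7 + x) = (2*x + 10)*(7 + x) = (10 + 2*x)*(7 + x) = (7 + x)*(10 + 2*x))
f(z, u) = -10 - 24*z/7 - 2*z**2/7 - u*z/7 (f(z, u) = -(u*z + (70 + 2*z**2 + 24*z))/7 = -(70 + 2*z**2 + 24*z + u*z)/7 = -10 - 24*z/7 - 2*z**2/7 - u*z/7)
-(-34031 + f(-150, 106)) = -(-34031 + (-10 - 24/7*(-150) - 2/7*(-150)**2 - 1/7*106*(-150))) = -(-34031 + (-10 + 3600/7 - 2/7*22500 + 15900/7)) = -(-34031 + (-10 + 3600/7 - 45000/7 + 15900/7)) = -(-34031 - 25570/7) = -1*(-263787/7) = 263787/7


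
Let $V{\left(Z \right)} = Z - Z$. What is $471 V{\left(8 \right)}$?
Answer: $0$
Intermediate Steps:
$V{\left(Z \right)} = 0$
$471 V{\left(8 \right)} = 471 \cdot 0 = 0$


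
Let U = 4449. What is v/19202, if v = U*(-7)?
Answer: -31143/19202 ≈ -1.6219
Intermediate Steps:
v = -31143 (v = 4449*(-7) = -31143)
v/19202 = -31143/19202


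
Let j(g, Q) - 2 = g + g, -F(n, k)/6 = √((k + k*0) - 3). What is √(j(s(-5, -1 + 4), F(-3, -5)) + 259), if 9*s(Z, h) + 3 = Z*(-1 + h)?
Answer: √2323/3 ≈ 16.066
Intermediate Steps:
s(Z, h) = -⅓ + Z*(-1 + h)/9 (s(Z, h) = -⅓ + (Z*(-1 + h))/9 = -⅓ + Z*(-1 + h)/9)
F(n, k) = -6*√(-3 + k) (F(n, k) = -6*√((k + k*0) - 3) = -6*√((k + 0) - 3) = -6*√(k - 3) = -6*√(-3 + k))
j(g, Q) = 2 + 2*g (j(g, Q) = 2 + (g + g) = 2 + 2*g)
√(j(s(-5, -1 + 4), F(-3, -5)) + 259) = √((2 + 2*(-⅓ - ⅑*(-5) + (⅑)*(-5)*(-1 + 4))) + 259) = √((2 + 2*(-⅓ + 5/9 + (⅑)*(-5)*3)) + 259) = √((2 + 2*(-⅓ + 5/9 - 5/3)) + 259) = √((2 + 2*(-13/9)) + 259) = √((2 - 26/9) + 259) = √(-8/9 + 259) = √(2323/9) = √2323/3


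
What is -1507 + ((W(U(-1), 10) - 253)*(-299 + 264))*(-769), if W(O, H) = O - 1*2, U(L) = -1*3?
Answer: -6945577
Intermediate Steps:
U(L) = -3
W(O, H) = -2 + O (W(O, H) = O - 2 = -2 + O)
-1507 + ((W(U(-1), 10) - 253)*(-299 + 264))*(-769) = -1507 + (((-2 - 3) - 253)*(-299 + 264))*(-769) = -1507 + ((-5 - 253)*(-35))*(-769) = -1507 - 258*(-35)*(-769) = -1507 + 9030*(-769) = -1507 - 6944070 = -6945577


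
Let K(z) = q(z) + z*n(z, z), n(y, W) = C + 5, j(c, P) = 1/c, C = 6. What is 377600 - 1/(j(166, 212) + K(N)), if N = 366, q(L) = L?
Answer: 275297964634/729073 ≈ 3.7760e+5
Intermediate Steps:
n(y, W) = 11 (n(y, W) = 6 + 5 = 11)
K(z) = 12*z (K(z) = z + z*11 = z + 11*z = 12*z)
377600 - 1/(j(166, 212) + K(N)) = 377600 - 1/(1/166 + 12*366) = 377600 - 1/(1/166 + 4392) = 377600 - 1/729073/166 = 377600 - 1*166/729073 = 377600 - 166/729073 = 275297964634/729073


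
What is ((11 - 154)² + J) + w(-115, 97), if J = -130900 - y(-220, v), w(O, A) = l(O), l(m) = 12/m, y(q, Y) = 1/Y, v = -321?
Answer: -4077302402/36915 ≈ -1.1045e+5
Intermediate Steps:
w(O, A) = 12/O
J = -42018899/321 (J = -130900 - 1/(-321) = -130900 - 1*(-1/321) = -130900 + 1/321 = -42018899/321 ≈ -1.3090e+5)
((11 - 154)² + J) + w(-115, 97) = ((11 - 154)² - 42018899/321) + 12/(-115) = ((-143)² - 42018899/321) + 12*(-1/115) = (20449 - 42018899/321) - 12/115 = -35454770/321 - 12/115 = -4077302402/36915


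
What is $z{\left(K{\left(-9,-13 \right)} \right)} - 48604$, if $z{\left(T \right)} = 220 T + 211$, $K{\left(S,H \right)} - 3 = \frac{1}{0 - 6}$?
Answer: $- \frac{143309}{3} \approx -47770.0$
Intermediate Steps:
$K{\left(S,H \right)} = \frac{17}{6}$ ($K{\left(S,H \right)} = 3 + \frac{1}{0 - 6} = 3 + \frac{1}{-6} = 3 - \frac{1}{6} = \frac{17}{6}$)
$z{\left(T \right)} = 211 + 220 T$
$z{\left(K{\left(-9,-13 \right)} \right)} - 48604 = \left(211 + 220 \cdot \frac{17}{6}\right) - 48604 = \left(211 + \frac{1870}{3}\right) - 48604 = \frac{2503}{3} - 48604 = - \frac{143309}{3}$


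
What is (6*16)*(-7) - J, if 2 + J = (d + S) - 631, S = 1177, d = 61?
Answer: -1277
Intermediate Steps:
J = 605 (J = -2 + ((61 + 1177) - 631) = -2 + (1238 - 631) = -2 + 607 = 605)
(6*16)*(-7) - J = (6*16)*(-7) - 1*605 = 96*(-7) - 605 = -672 - 605 = -1277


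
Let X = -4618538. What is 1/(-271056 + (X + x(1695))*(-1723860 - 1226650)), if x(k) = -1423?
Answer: 1/13631240859054 ≈ 7.3361e-14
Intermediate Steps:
1/(-271056 + (X + x(1695))*(-1723860 - 1226650)) = 1/(-271056 + (-4618538 - 1423)*(-1723860 - 1226650)) = 1/(-271056 - 4619961*(-2950510)) = 1/(-271056 + 13631241130110) = 1/13631240859054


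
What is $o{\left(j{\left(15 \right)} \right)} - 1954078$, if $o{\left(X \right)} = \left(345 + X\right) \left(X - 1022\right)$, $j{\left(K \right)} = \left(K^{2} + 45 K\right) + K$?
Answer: $-2088898$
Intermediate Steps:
$j{\left(K \right)} = K^{2} + 46 K$
$o{\left(X \right)} = \left(-1022 + X\right) \left(345 + X\right)$ ($o{\left(X \right)} = \left(345 + X\right) \left(-1022 + X\right) = \left(-1022 + X\right) \left(345 + X\right)$)
$o{\left(j{\left(15 \right)} \right)} - 1954078 = \left(-352590 + \left(15 \left(46 + 15\right)\right)^{2} - 677 \cdot 15 \left(46 + 15\right)\right) - 1954078 = \left(-352590 + \left(15 \cdot 61\right)^{2} - 677 \cdot 15 \cdot 61\right) - 1954078 = \left(-352590 + 915^{2} - 619455\right) - 1954078 = \left(-352590 + 837225 - 619455\right) - 1954078 = -134820 - 1954078 = -2088898$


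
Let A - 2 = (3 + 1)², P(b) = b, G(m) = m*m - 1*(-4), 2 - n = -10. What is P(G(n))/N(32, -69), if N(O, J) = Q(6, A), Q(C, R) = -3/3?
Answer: -148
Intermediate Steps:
n = 12 (n = 2 - 1*(-10) = 2 + 10 = 12)
G(m) = 4 + m² (G(m) = m² + 4 = 4 + m²)
A = 18 (A = 2 + (3 + 1)² = 2 + 4² = 2 + 16 = 18)
Q(C, R) = -1 (Q(C, R) = -3*⅓ = -1)
N(O, J) = -1
P(G(n))/N(32, -69) = (4 + 12²)/(-1) = (4 + 144)*(-1) = 148*(-1) = -148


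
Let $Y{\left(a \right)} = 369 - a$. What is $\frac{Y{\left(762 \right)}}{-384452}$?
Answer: $\frac{393}{384452} \approx 0.0010222$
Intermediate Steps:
$\frac{Y{\left(762 \right)}}{-384452} = \frac{369 - 762}{-384452} = \left(369 - 762\right) \left(- \frac{1}{384452}\right) = \left(-393\right) \left(- \frac{1}{384452}\right) = \frac{393}{384452}$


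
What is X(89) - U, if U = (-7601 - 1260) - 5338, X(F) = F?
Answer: 14288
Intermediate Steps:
U = -14199 (U = -8861 - 5338 = -14199)
X(89) - U = 89 - 1*(-14199) = 89 + 14199 = 14288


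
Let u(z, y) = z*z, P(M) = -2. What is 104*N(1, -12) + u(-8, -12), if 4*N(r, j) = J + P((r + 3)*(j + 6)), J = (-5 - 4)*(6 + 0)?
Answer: -1392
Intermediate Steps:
J = -54 (J = -9*6 = -54)
u(z, y) = z²
N(r, j) = -14 (N(r, j) = (-54 - 2)/4 = (¼)*(-56) = -14)
104*N(1, -12) + u(-8, -12) = 104*(-14) + (-8)² = -1456 + 64 = -1392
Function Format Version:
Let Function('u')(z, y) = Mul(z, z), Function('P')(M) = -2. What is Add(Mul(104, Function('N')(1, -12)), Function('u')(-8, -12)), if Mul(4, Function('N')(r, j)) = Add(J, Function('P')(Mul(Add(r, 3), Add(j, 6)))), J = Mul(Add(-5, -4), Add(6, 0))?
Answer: -1392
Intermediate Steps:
J = -54 (J = Mul(-9, 6) = -54)
Function('u')(z, y) = Pow(z, 2)
Function('N')(r, j) = -14 (Function('N')(r, j) = Mul(Rational(1, 4), Add(-54, -2)) = Mul(Rational(1, 4), -56) = -14)
Add(Mul(104, Function('N')(1, -12)), Function('u')(-8, -12)) = Add(Mul(104, -14), Pow(-8, 2)) = Add(-1456, 64) = -1392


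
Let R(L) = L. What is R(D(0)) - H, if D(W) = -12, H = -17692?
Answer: 17680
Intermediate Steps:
R(D(0)) - H = -12 - 1*(-17692) = -12 + 17692 = 17680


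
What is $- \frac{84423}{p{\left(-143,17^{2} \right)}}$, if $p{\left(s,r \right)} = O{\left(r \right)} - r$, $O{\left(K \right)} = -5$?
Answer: $\frac{28141}{98} \approx 287.15$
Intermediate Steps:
$p{\left(s,r \right)} = -5 - r$
$- \frac{84423}{p{\left(-143,17^{2} \right)}} = - \frac{84423}{-5 - 17^{2}} = - \frac{84423}{-5 - 289} = - \frac{84423}{-294} = \left(-84423\right) \left(- \frac{1}{294}\right) = \frac{28141}{98}$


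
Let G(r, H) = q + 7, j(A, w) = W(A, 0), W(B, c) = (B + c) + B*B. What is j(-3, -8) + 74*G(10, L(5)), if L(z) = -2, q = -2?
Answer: 376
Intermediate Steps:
W(B, c) = B + c + B**2 (W(B, c) = (B + c) + B**2 = B + c + B**2)
j(A, w) = A + A**2 (j(A, w) = A + 0 + A**2 = A + A**2)
G(r, H) = 5 (G(r, H) = -2 + 7 = 5)
j(-3, -8) + 74*G(10, L(5)) = -3*(1 - 3) + 74*5 = -3*(-2) + 370 = 6 + 370 = 376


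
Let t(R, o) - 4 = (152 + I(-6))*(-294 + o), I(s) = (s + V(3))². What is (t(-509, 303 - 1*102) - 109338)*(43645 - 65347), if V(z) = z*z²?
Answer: 3569610066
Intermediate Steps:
V(z) = z³
I(s) = (27 + s)² (I(s) = (s + 3³)² = (s + 27)² = (27 + s)²)
t(R, o) = -174338 + 593*o (t(R, o) = 4 + (152 + (27 - 6)²)*(-294 + o) = 4 + (152 + 21²)*(-294 + o) = 4 + (152 + 441)*(-294 + o) = 4 + 593*(-294 + o) = 4 + (-174342 + 593*o) = -174338 + 593*o)
(t(-509, 303 - 1*102) - 109338)*(43645 - 65347) = ((-174338 + 593*(303 - 1*102)) - 109338)*(43645 - 65347) = ((-174338 + 593*(303 - 102)) - 109338)*(-21702) = ((-174338 + 593*201) - 109338)*(-21702) = ((-174338 + 119193) - 109338)*(-21702) = (-55145 - 109338)*(-21702) = -164483*(-21702) = 3569610066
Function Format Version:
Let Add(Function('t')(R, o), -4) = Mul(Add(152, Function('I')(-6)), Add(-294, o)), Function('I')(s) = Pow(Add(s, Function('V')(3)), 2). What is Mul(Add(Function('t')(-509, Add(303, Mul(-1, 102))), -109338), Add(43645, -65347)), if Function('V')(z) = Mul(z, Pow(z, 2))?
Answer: 3569610066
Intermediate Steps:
Function('V')(z) = Pow(z, 3)
Function('I')(s) = Pow(Add(27, s), 2) (Function('I')(s) = Pow(Add(s, Pow(3, 3)), 2) = Pow(Add(s, 27), 2) = Pow(Add(27, s), 2))
Function('t')(R, o) = Add(-174338, Mul(593, o)) (Function('t')(R, o) = Add(4, Mul(Add(152, Pow(Add(27, -6), 2)), Add(-294, o))) = Add(4, Mul(Add(152, Pow(21, 2)), Add(-294, o))) = Add(4, Mul(Add(152, 441), Add(-294, o))) = Add(4, Mul(593, Add(-294, o))) = Add(4, Add(-174342, Mul(593, o))) = Add(-174338, Mul(593, o)))
Mul(Add(Function('t')(-509, Add(303, Mul(-1, 102))), -109338), Add(43645, -65347)) = Mul(Add(Add(-174338, Mul(593, Add(303, Mul(-1, 102)))), -109338), Add(43645, -65347)) = Mul(Add(Add(-174338, Mul(593, Add(303, -102))), -109338), -21702) = Mul(Add(Add(-174338, Mul(593, 201)), -109338), -21702) = Mul(Add(Add(-174338, 119193), -109338), -21702) = Mul(Add(-55145, -109338), -21702) = Mul(-164483, -21702) = 3569610066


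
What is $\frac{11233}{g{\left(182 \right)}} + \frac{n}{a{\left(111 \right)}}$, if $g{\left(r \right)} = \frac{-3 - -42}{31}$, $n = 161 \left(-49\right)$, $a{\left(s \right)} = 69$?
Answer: $\frac{114588}{13} \approx 8814.5$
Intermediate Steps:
$n = -7889$
$g{\left(r \right)} = \frac{39}{31}$ ($g{\left(r \right)} = \left(-3 + 42\right) \frac{1}{31} = 39 \cdot \frac{1}{31} = \frac{39}{31}$)
$\frac{11233}{g{\left(182 \right)}} + \frac{n}{a{\left(111 \right)}} = \frac{11233}{\frac{39}{31}} - \frac{7889}{69} = 11233 \cdot \frac{31}{39} - \frac{343}{3} = \frac{348223}{39} - \frac{343}{3} = \frac{114588}{13}$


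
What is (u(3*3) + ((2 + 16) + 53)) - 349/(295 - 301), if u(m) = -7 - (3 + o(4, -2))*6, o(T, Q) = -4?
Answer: 769/6 ≈ 128.17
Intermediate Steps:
u(m) = -1 (u(m) = -7 - (3 - 4)*6 = -7 - (-1)*6 = -7 - 1*(-6) = -7 + 6 = -1)
(u(3*3) + ((2 + 16) + 53)) - 349/(295 - 301) = (-1 + ((2 + 16) + 53)) - 349/(295 - 301) = (-1 + (18 + 53)) - 349/(-6) = (-1 + 71) - ⅙*(-349) = 70 + 349/6 = 769/6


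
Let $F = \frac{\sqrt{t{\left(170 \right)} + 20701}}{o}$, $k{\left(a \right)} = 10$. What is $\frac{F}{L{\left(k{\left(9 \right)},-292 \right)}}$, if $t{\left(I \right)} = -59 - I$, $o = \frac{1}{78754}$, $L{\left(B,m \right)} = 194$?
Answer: $\frac{78754 \sqrt{5118}}{97} \approx 58083.0$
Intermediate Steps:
$o = \frac{1}{78754} \approx 1.2698 \cdot 10^{-5}$
$F = 157508 \sqrt{5118}$ ($F = \sqrt{\left(-59 - 170\right) + 20701} \frac{1}{\frac{1}{78754}} = \sqrt{\left(-59 - 170\right) + 20701} \cdot 78754 = \sqrt{-229 + 20701} \cdot 78754 = \sqrt{20472} \cdot 78754 = 2 \sqrt{5118} \cdot 78754 = 157508 \sqrt{5118} \approx 1.1268 \cdot 10^{7}$)
$\frac{F}{L{\left(k{\left(9 \right)},-292 \right)}} = \frac{157508 \sqrt{5118}}{194} = 157508 \sqrt{5118} \cdot \frac{1}{194} = \frac{78754 \sqrt{5118}}{97}$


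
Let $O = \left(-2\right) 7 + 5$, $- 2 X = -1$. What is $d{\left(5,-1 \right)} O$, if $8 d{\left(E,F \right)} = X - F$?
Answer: $- \frac{27}{16} \approx -1.6875$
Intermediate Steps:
$X = \frac{1}{2}$ ($X = \left(- \frac{1}{2}\right) \left(-1\right) = \frac{1}{2} \approx 0.5$)
$d{\left(E,F \right)} = \frac{1}{16} - \frac{F}{8}$ ($d{\left(E,F \right)} = \frac{\frac{1}{2} - F}{8} = \frac{1}{16} - \frac{F}{8}$)
$O = -9$ ($O = -14 + 5 = -9$)
$d{\left(5,-1 \right)} O = \left(\frac{1}{16} - - \frac{1}{8}\right) \left(-9\right) = \left(\frac{1}{16} + \frac{1}{8}\right) \left(-9\right) = \frac{3}{16} \left(-9\right) = - \frac{27}{16}$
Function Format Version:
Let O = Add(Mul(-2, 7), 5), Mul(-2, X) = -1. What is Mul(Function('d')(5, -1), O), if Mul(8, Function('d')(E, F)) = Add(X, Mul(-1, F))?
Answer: Rational(-27, 16) ≈ -1.6875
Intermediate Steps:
X = Rational(1, 2) (X = Mul(Rational(-1, 2), -1) = Rational(1, 2) ≈ 0.50000)
Function('d')(E, F) = Add(Rational(1, 16), Mul(Rational(-1, 8), F)) (Function('d')(E, F) = Mul(Rational(1, 8), Add(Rational(1, 2), Mul(-1, F))) = Add(Rational(1, 16), Mul(Rational(-1, 8), F)))
O = -9 (O = Add(-14, 5) = -9)
Mul(Function('d')(5, -1), O) = Mul(Add(Rational(1, 16), Mul(Rational(-1, 8), -1)), -9) = Mul(Add(Rational(1, 16), Rational(1, 8)), -9) = Mul(Rational(3, 16), -9) = Rational(-27, 16)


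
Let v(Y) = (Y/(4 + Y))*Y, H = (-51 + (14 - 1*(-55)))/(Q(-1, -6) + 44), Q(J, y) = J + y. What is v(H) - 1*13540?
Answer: -41581178/3071 ≈ -13540.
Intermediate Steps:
H = 18/37 (H = (-51 + (14 - 1*(-55)))/((-1 - 6) + 44) = (-51 + (14 + 55))/(-7 + 44) = (-51 + 69)/37 = 18*(1/37) = 18/37 ≈ 0.48649)
v(Y) = Y**2/(4 + Y)
v(H) - 1*13540 = (18/37)**2/(4 + 18/37) - 1*13540 = 324/(1369*(166/37)) - 13540 = (324/1369)*(37/166) - 13540 = 162/3071 - 13540 = -41581178/3071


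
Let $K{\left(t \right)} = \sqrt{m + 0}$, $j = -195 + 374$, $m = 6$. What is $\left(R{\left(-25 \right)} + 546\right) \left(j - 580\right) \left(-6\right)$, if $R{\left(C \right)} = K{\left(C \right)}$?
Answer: $1313676 + 2406 \sqrt{6} \approx 1.3196 \cdot 10^{6}$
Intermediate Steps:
$j = 179$
$K{\left(t \right)} = \sqrt{6}$ ($K{\left(t \right)} = \sqrt{6 + 0} = \sqrt{6}$)
$R{\left(C \right)} = \sqrt{6}$
$\left(R{\left(-25 \right)} + 546\right) \left(j - 580\right) \left(-6\right) = \left(\sqrt{6} + 546\right) \left(179 - 580\right) \left(-6\right) = \left(546 + \sqrt{6}\right) \left(-401\right) \left(-6\right) = \left(-218946 - 401 \sqrt{6}\right) \left(-6\right) = 1313676 + 2406 \sqrt{6}$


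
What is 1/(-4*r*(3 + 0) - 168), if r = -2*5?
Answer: -1/48 ≈ -0.020833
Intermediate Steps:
r = -10
1/(-4*r*(3 + 0) - 168) = 1/(-(-40)*(3 + 0) - 168) = 1/(-(-40)*3 - 168) = 1/(-4*(-30) - 168) = 1/(120 - 168) = 1/(-48) = -1/48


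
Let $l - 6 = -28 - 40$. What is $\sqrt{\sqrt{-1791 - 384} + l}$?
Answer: $\sqrt{-62 + 5 i \sqrt{87}} \approx 2.7913 + 8.3541 i$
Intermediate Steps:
$l = -62$ ($l = 6 - 68 = -62$)
$\sqrt{\sqrt{-1791 - 384} + l} = \sqrt{\sqrt{-1791 - 384} - 62} = \sqrt{\sqrt{-2175} - 62} = \sqrt{5 i \sqrt{87} - 62} = \sqrt{-62 + 5 i \sqrt{87}}$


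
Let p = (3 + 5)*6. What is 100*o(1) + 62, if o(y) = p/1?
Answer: 4862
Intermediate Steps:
p = 48 (p = 8*6 = 48)
o(y) = 48 (o(y) = 48/1 = 48*1 = 48)
100*o(1) + 62 = 100*48 + 62 = 4800 + 62 = 4862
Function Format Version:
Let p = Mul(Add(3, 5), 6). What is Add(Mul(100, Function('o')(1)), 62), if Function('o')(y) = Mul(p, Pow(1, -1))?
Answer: 4862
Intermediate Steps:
p = 48 (p = Mul(8, 6) = 48)
Function('o')(y) = 48 (Function('o')(y) = Mul(48, Pow(1, -1)) = Mul(48, 1) = 48)
Add(Mul(100, Function('o')(1)), 62) = Add(Mul(100, 48), 62) = Add(4800, 62) = 4862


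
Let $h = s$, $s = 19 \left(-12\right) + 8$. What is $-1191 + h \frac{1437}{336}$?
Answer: $- \frac{59693}{28} \approx -2131.9$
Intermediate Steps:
$s = -220$ ($s = -228 + 8 = -220$)
$h = -220$
$-1191 + h \frac{1437}{336} = -1191 - 220 \cdot \frac{1437}{336} = -1191 - 220 \cdot 1437 \cdot \frac{1}{336} = -1191 - \frac{26345}{28} = - \frac{59693}{28}$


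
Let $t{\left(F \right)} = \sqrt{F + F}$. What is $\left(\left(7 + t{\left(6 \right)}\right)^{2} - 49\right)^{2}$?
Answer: $2496 + 672 \sqrt{3} \approx 3659.9$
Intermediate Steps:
$t{\left(F \right)} = \sqrt{2} \sqrt{F}$ ($t{\left(F \right)} = \sqrt{2 F} = \sqrt{2} \sqrt{F}$)
$\left(\left(7 + t{\left(6 \right)}\right)^{2} - 49\right)^{2} = \left(\left(7 + \sqrt{2} \sqrt{6}\right)^{2} - 49\right)^{2} = \left(\left(7 + 2 \sqrt{3}\right)^{2} - 49\right)^{2} = \left(-49 + \left(7 + 2 \sqrt{3}\right)^{2}\right)^{2}$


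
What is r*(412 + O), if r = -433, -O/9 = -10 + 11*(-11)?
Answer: -688903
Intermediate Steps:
O = 1179 (O = -9*(-10 + 11*(-11)) = -9*(-10 - 121) = -9*(-131) = 1179)
r*(412 + O) = -433*(412 + 1179) = -433*1591 = -688903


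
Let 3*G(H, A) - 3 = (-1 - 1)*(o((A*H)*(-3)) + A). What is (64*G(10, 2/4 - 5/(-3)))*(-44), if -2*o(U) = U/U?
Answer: 2816/9 ≈ 312.89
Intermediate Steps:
o(U) = -½ (o(U) = -U/(2*U) = -½*1 = -½)
G(H, A) = 4/3 - 2*A/3 (G(H, A) = 1 + ((-1 - 1)*(-½ + A))/3 = 1 + (-2*(-½ + A))/3 = 1 + (1 - 2*A)/3 = 1 + (⅓ - 2*A/3) = 4/3 - 2*A/3)
(64*G(10, 2/4 - 5/(-3)))*(-44) = (64*(4/3 - 2*(2/4 - 5/(-3))/3))*(-44) = (64*(4/3 - 2*(2*(¼) - 5*(-⅓))/3))*(-44) = (64*(4/3 - 2*(½ + 5/3)/3))*(-44) = (64*(4/3 - ⅔*13/6))*(-44) = (64*(4/3 - 13/9))*(-44) = (64*(-⅑))*(-44) = -64/9*(-44) = 2816/9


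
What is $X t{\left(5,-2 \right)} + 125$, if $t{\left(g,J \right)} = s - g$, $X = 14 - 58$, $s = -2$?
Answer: $433$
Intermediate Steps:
$X = -44$
$t{\left(g,J \right)} = -2 - g$
$X t{\left(5,-2 \right)} + 125 = - 44 \left(-2 - 5\right) + 125 = \left(-44\right) \left(-7\right) + 125 = 308 + 125 = 433$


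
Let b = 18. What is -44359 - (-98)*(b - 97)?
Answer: -52101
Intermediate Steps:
-44359 - (-98)*(b - 97) = -44359 - (-98)*(18 - 97) = -44359 - (-98)*(-79) = -44359 - 1*7742 = -44359 - 7742 = -52101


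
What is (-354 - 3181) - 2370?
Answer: -5905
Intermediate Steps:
(-354 - 3181) - 2370 = -3535 - 2370 = -5905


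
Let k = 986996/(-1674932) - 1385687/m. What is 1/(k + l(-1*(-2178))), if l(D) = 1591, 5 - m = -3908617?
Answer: 1636669015926/2602395722893817 ≈ 0.00062891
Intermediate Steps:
m = 3908622 (m = 5 - 1*(-3908617) = 5 + 3908617 = 3908622)
k = -1544681444449/1636669015926 (k = 986996/(-1674932) - 1385687/3908622 = 986996*(-1/1674932) - 1385687*1/3908622 = -246749/418733 - 1385687/3908622 = -1544681444449/1636669015926 ≈ -0.94380)
1/(k + l(-1*(-2178))) = 1/(-1544681444449/1636669015926 + 1591) = 1/(2602395722893817/1636669015926) = 1636669015926/2602395722893817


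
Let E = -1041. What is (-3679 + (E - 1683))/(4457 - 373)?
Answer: -6403/4084 ≈ -1.5678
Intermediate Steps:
(-3679 + (E - 1683))/(4457 - 373) = (-3679 + (-1041 - 1683))/(4457 - 373) = (-3679 - 2724)/4084 = -6403*1/4084 = -6403/4084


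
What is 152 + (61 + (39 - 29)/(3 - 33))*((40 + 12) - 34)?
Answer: 1244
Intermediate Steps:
152 + (61 + (39 - 29)/(3 - 33))*((40 + 12) - 34) = 152 + (61 + 10/(-30))*(52 - 34) = 152 + (61 + 10*(-1/30))*18 = 152 + (61 - 1/3)*18 = 152 + (182/3)*18 = 152 + 1092 = 1244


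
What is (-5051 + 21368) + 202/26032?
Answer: 212382173/13016 ≈ 16317.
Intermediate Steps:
(-5051 + 21368) + 202/26032 = 16317 + 202*(1/26032) = 16317 + 101/13016 = 212382173/13016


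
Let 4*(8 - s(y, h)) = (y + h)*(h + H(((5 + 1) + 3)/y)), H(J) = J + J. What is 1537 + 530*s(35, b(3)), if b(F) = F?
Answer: -83422/7 ≈ -11917.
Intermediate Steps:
H(J) = 2*J
s(y, h) = 8 - (h + y)*(h + 18/y)/4 (s(y, h) = 8 - (y + h)*(h + 2*(((5 + 1) + 3)/y))/4 = 8 - (h + y)*(h + 2*((6 + 3)/y))/4 = 8 - (h + y)*(h + 2*(9/y))/4 = 8 - (h + y)*(h + 18/y)/4)
1537 + 530*s(35, b(3)) = 1537 + 530*((1/4)*(-18*3 + 35*(14 - 1*3**2 - 1*3*35))/35) = 1537 + 530*((1/4)*(1/35)*(-54 + 35*(14 - 1*9 - 105))) = 1537 + 530*((1/4)*(1/35)*(-54 + 35*(14 - 9 - 105))) = 1537 + 530*((1/4)*(1/35)*(-54 + 35*(-100))) = 1537 + 530*((1/4)*(1/35)*(-54 - 3500)) = 1537 + 530*((1/4)*(1/35)*(-3554)) = 1537 + 530*(-1777/70) = 1537 - 94181/7 = -83422/7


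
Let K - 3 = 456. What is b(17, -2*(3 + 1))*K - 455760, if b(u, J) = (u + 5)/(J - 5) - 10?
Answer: -5994648/13 ≈ -4.6113e+5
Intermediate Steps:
K = 459 (K = 3 + 456 = 459)
b(u, J) = -10 + (5 + u)/(-5 + J) (b(u, J) = (5 + u)/(-5 + J) - 10 = -10 + (5 + u)/(-5 + J))
b(17, -2*(3 + 1))*K - 455760 = ((55 + 17 - (-20)*(3 + 1))/(-5 - 2*(3 + 1)))*459 - 455760 = ((55 + 17 - (-20)*4)/(-5 - 2*4))*459 - 455760 = ((55 + 17 - 10*(-8))/(-5 - 8))*459 - 455760 = ((55 + 17 + 80)/(-13))*459 - 455760 = -1/13*152*459 - 455760 = -152/13*459 - 455760 = -69768/13 - 455760 = -5994648/13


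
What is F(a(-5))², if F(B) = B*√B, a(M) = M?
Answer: -125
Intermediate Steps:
F(B) = B^(3/2)
F(a(-5))² = ((-5)^(3/2))² = (-5*I*√5)² = -125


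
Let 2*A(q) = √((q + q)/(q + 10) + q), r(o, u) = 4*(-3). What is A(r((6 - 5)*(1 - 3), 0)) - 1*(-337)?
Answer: 337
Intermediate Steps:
r(o, u) = -12
A(q) = √(q + 2*q/(10 + q))/2 (A(q) = √((q + q)/(q + 10) + q)/2 = √((2*q)/(10 + q) + q)/2 = √(2*q/(10 + q) + q)/2 = √(q + 2*q/(10 + q))/2)
A(r((6 - 5)*(1 - 3), 0)) - 1*(-337) = √(-12*(12 - 12)/(10 - 12))/2 - 1*(-337) = √(-12*0/(-2))/2 + 337 = √(-12*(-½)*0)/2 + 337 = √0/2 + 337 = (½)*0 + 337 = 0 + 337 = 337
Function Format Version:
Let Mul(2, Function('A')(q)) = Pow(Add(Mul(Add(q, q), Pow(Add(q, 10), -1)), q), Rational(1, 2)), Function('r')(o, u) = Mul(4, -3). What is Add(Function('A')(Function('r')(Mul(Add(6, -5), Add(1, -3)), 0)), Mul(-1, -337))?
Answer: 337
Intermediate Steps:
Function('r')(o, u) = -12
Function('A')(q) = Mul(Rational(1, 2), Pow(Add(q, Mul(2, q, Pow(Add(10, q), -1))), Rational(1, 2))) (Function('A')(q) = Mul(Rational(1, 2), Pow(Add(Mul(Add(q, q), Pow(Add(q, 10), -1)), q), Rational(1, 2))) = Mul(Rational(1, 2), Pow(Add(Mul(Mul(2, q), Pow(Add(10, q), -1)), q), Rational(1, 2))) = Mul(Rational(1, 2), Pow(Add(Mul(2, q, Pow(Add(10, q), -1)), q), Rational(1, 2))) = Mul(Rational(1, 2), Pow(Add(q, Mul(2, q, Pow(Add(10, q), -1))), Rational(1, 2))))
Add(Function('A')(Function('r')(Mul(Add(6, -5), Add(1, -3)), 0)), Mul(-1, -337)) = Add(Mul(Rational(1, 2), Pow(Mul(-12, Pow(Add(10, -12), -1), Add(12, -12)), Rational(1, 2))), Mul(-1, -337)) = Add(Mul(Rational(1, 2), Pow(Mul(-12, Pow(-2, -1), 0), Rational(1, 2))), 337) = Add(Mul(Rational(1, 2), Pow(Mul(-12, Rational(-1, 2), 0), Rational(1, 2))), 337) = Add(Mul(Rational(1, 2), Pow(0, Rational(1, 2))), 337) = Add(Mul(Rational(1, 2), 0), 337) = Add(0, 337) = 337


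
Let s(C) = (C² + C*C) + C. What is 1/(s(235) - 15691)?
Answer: 1/94994 ≈ 1.0527e-5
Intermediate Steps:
s(C) = C + 2*C² (s(C) = (C² + C²) + C = 2*C² + C = C + 2*C²)
1/(s(235) - 15691) = 1/(235*(1 + 2*235) - 15691) = 1/(235*(1 + 470) - 15691) = 1/(235*471 - 15691) = 1/(110685 - 15691) = 1/94994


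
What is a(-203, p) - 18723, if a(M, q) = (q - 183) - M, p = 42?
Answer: -18661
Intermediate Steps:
a(M, q) = -183 + q - M (a(M, q) = (-183 + q) - M = -183 + q - M)
a(-203, p) - 18723 = (-183 + 42 - 1*(-203)) - 18723 = (-183 + 42 + 203) - 18723 = 62 - 18723 = -18661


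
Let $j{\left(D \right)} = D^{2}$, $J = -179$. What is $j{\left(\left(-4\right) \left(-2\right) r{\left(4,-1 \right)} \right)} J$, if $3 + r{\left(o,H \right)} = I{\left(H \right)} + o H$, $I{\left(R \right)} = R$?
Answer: $-733184$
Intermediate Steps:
$r{\left(o,H \right)} = -3 + H + H o$ ($r{\left(o,H \right)} = -3 + \left(H + o H\right) = -3 + \left(H + H o\right) = -3 + H + H o$)
$j{\left(\left(-4\right) \left(-2\right) r{\left(4,-1 \right)} \right)} J = \left(\left(-4\right) \left(-2\right) \left(-3 - 1 - 4\right)\right)^{2} \left(-179\right) = \left(8 \left(-3 - 1 - 4\right)\right)^{2} \left(-179\right) = \left(8 \left(-8\right)\right)^{2} \left(-179\right) = \left(-64\right)^{2} \left(-179\right) = 4096 \left(-179\right) = -733184$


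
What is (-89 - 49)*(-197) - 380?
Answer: 26806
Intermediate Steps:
(-89 - 49)*(-197) - 380 = -138*(-197) - 380 = 27186 - 380 = 26806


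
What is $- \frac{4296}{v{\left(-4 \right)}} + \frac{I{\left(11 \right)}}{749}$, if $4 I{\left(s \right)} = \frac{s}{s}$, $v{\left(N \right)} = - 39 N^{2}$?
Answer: $\frac{268155}{38948} \approx 6.8849$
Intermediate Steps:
$I{\left(s \right)} = \frac{1}{4}$ ($I{\left(s \right)} = \frac{s \frac{1}{s}}{4} = \frac{1}{4} \cdot 1 = \frac{1}{4}$)
$- \frac{4296}{v{\left(-4 \right)}} + \frac{I{\left(11 \right)}}{749} = - \frac{4296}{\left(-39\right) \left(-4\right)^{2}} + \frac{1}{4 \cdot 749} = - \frac{4296}{\left(-39\right) 16} + \frac{1}{4} \cdot \frac{1}{749} = - \frac{4296}{-624} + \frac{1}{2996} = \left(-4296\right) \left(- \frac{1}{624}\right) + \frac{1}{2996} = \frac{179}{26} + \frac{1}{2996} = \frac{268155}{38948}$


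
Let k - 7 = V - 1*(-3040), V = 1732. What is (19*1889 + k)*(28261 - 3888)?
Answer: 991249910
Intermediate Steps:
k = 4779 (k = 7 + (1732 - 1*(-3040)) = 7 + (1732 + 3040) = 7 + 4772 = 4779)
(19*1889 + k)*(28261 - 3888) = (19*1889 + 4779)*(28261 - 3888) = (35891 + 4779)*24373 = 40670*24373 = 991249910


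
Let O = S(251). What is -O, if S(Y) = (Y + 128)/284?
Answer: -379/284 ≈ -1.3345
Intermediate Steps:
S(Y) = 32/71 + Y/284 (S(Y) = (128 + Y)*(1/284) = 32/71 + Y/284)
O = 379/284 (O = 32/71 + (1/284)*251 = 32/71 + 251/284 = 379/284 ≈ 1.3345)
-O = -1*379/284 = -379/284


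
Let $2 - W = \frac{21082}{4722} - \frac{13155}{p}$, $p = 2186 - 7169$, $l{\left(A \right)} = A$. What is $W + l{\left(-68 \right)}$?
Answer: $- \frac{286688572}{3921621} \approx -73.105$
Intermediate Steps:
$p = -4983$ ($p = 2186 - 7169 = -4983$)
$W = - \frac{20018344}{3921621}$ ($W = 2 - \left(\frac{21082}{4722} - \frac{13155}{-4983}\right) = 2 - \left(21082 \cdot \frac{1}{4722} - - \frac{4385}{1661}\right) = 2 - \left(\frac{10541}{2361} + \frac{4385}{1661}\right) = 2 - \frac{27861586}{3921621} = - \frac{20018344}{3921621} \approx -5.1046$)
$W + l{\left(-68 \right)} = - \frac{20018344}{3921621} - 68 = - \frac{286688572}{3921621}$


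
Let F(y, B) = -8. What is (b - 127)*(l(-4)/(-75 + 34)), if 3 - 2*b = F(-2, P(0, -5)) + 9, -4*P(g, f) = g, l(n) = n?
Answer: -504/41 ≈ -12.293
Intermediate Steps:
P(g, f) = -g/4
b = 1 (b = 3/2 - (-8 + 9)/2 = 3/2 - ½*1 = 3/2 - ½ = 1)
(b - 127)*(l(-4)/(-75 + 34)) = (1 - 127)*(-4/(-75 + 34)) = -(-504)/(-41) = -(-504)*(-1)/41 = -126*4/41 = -504/41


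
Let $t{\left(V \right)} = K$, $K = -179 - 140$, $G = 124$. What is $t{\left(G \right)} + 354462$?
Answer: $354143$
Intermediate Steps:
$K = -319$
$t{\left(V \right)} = -319$
$t{\left(G \right)} + 354462 = -319 + 354462 = 354143$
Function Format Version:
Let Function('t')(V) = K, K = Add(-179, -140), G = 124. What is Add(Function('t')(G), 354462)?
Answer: 354143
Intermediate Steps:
K = -319
Function('t')(V) = -319
Add(Function('t')(G), 354462) = Add(-319, 354462) = 354143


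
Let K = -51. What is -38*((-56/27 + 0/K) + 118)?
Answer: -118940/27 ≈ -4405.2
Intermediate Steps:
-38*((-56/27 + 0/K) + 118) = -38*((-56/27 + 0/(-51)) + 118) = -38*((-56*1/27 + 0*(-1/51)) + 118) = -38*((-56/27 + 0) + 118) = -38*(-56/27 + 118) = -38*3130/27 = -118940/27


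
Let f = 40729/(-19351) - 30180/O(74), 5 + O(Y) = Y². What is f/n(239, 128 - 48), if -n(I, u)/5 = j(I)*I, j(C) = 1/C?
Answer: 806841539/529346605 ≈ 1.5242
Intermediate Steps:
O(Y) = -5 + Y²
f = -806841539/105869321 (f = 40729/(-19351) - 30180/(-5 + 74²) = 40729*(-1/19351) - 30180/(-5 + 5476) = -40729/19351 - 30180/5471 = -806841539/105869321 ≈ -7.6211)
n(I, u) = -5 (n(I, u) = -5*I/I = -5*1 = -5)
f/n(239, 128 - 48) = -806841539/105869321/(-5) = -806841539/105869321*(-⅕) = 806841539/529346605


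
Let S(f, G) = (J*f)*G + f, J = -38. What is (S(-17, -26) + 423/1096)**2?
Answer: 339540508890625/1201216 ≈ 2.8266e+8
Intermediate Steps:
S(f, G) = f - 38*G*f (S(f, G) = (-38*f)*G + f = -38*G*f + f = f - 38*G*f)
(S(-17, -26) + 423/1096)**2 = (-17*(1 - 38*(-26)) + 423/1096)**2 = (-17*(1 + 988) + 423*(1/1096))**2 = (-17*989 + 423/1096)**2 = (-16813 + 423/1096)**2 = (-18426625/1096)**2 = 339540508890625/1201216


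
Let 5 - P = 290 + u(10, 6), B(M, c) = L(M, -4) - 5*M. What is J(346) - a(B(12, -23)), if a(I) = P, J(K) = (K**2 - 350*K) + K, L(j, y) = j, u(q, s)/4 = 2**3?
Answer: -721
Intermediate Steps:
u(q, s) = 32 (u(q, s) = 4*2**3 = 4*8 = 32)
B(M, c) = -4*M (B(M, c) = M - 5*M = -4*M)
J(K) = K**2 - 349*K
P = -317 (P = 5 - (290 + 32) = 5 - 1*322 = 5 - 322 = -317)
a(I) = -317
J(346) - a(B(12, -23)) = 346*(-349 + 346) - 1*(-317) = 346*(-3) + 317 = -1038 + 317 = -721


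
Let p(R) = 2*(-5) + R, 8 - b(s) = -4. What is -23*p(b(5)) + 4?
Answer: -42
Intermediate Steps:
b(s) = 12 (b(s) = 8 - 1*(-4) = 8 + 4 = 12)
p(R) = -10 + R
-23*p(b(5)) + 4 = -23*(-10 + 12) + 4 = -23*2 + 4 = -46 + 4 = -42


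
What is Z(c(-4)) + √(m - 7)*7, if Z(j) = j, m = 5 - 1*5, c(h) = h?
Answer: -4 + 7*I*√7 ≈ -4.0 + 18.52*I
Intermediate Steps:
m = 0 (m = 5 - 5 = 0)
Z(c(-4)) + √(m - 7)*7 = -4 + √(0 - 7)*7 = -4 + √(-7)*7 = -4 + (I*√7)*7 = -4 + 7*I*√7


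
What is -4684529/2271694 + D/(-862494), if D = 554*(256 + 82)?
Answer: -2232878700107/979661222418 ≈ -2.2792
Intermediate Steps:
D = 187252 (D = 554*338 = 187252)
-4684529/2271694 + D/(-862494) = -4684529/2271694 + 187252/(-862494) = -4684529*1/2271694 + 187252*(-1/862494) = -4684529/2271694 - 93626/431247 = -2232878700107/979661222418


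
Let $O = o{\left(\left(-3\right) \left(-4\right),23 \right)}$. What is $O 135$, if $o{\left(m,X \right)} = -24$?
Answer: $-3240$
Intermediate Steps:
$O = -24$
$O 135 = \left(-24\right) 135 = -3240$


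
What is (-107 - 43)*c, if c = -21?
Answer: 3150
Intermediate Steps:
(-107 - 43)*c = (-107 - 43)*(-21) = -150*(-21) = 3150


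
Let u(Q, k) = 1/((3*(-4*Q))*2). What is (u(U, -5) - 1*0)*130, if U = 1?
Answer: -65/12 ≈ -5.4167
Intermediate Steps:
u(Q, k) = -1/(24*Q) (u(Q, k) = 1/(-12*Q*2) = 1/(-24*Q) = -1/(24*Q))
(u(U, -5) - 1*0)*130 = (-1/24/1 - 1*0)*130 = (-1/24*1 + 0)*130 = (-1/24 + 0)*130 = -1/24*130 = -65/12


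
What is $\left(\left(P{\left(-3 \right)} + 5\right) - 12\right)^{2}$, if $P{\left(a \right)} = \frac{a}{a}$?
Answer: $36$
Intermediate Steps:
$P{\left(a \right)} = 1$
$\left(\left(P{\left(-3 \right)} + 5\right) - 12\right)^{2} = \left(\left(1 + 5\right) - 12\right)^{2} = \left(6 - 12\right)^{2} = \left(-6\right)^{2} = 36$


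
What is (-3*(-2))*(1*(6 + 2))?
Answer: 48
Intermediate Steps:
(-3*(-2))*(1*(6 + 2)) = 6*(1*8) = 6*8 = 48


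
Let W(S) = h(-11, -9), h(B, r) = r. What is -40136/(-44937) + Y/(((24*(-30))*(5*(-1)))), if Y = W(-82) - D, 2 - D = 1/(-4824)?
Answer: 15436294411/17342087040 ≈ 0.89011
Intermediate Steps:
W(S) = -9
D = 9649/4824 (D = 2 - 1/(-4824) = 2 - 1*(-1/4824) = 2 + 1/4824 = 9649/4824 ≈ 2.0002)
Y = -53065/4824 (Y = -9 - 1*9649/4824 = -9 - 9649/4824 = -53065/4824 ≈ -11.000)
-40136/(-44937) + Y/(((24*(-30))*(5*(-1)))) = -40136/(-44937) - 53065/(4824*((24*(-30))*(5*(-1)))) = -40136*(-1/44937) - 53065/(4824*((-720*(-5)))) = 40136/44937 - 53065/4824/3600 = 40136/44937 - 53065/4824*1/3600 = 40136/44937 - 10613/3473280 = 15436294411/17342087040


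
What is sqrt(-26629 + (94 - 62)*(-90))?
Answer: I*sqrt(29509) ≈ 171.78*I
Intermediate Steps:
sqrt(-26629 + (94 - 62)*(-90)) = sqrt(-26629 + 32*(-90)) = sqrt(-26629 - 2880) = sqrt(-29509) = I*sqrt(29509)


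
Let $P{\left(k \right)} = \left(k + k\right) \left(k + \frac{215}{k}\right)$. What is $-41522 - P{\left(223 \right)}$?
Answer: $-141410$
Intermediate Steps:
$P{\left(k \right)} = 2 k \left(k + \frac{215}{k}\right)$
$-41522 - P{\left(223 \right)} = -41522 - \left(430 + 2 \cdot 223^{2}\right) = -41522 - \left(430 + 2 \cdot 49729\right) = -41522 - \left(430 + 99458\right) = -41522 - 99888 = -141410$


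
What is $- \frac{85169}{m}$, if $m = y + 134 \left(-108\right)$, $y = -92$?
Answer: $\frac{85169}{14564} \approx 5.8479$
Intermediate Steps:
$m = -14564$ ($m = -92 + 134 \left(-108\right) = -92 - 14472 = -14564$)
$- \frac{85169}{m} = - \frac{85169}{-14564} = \left(-85169\right) \left(- \frac{1}{14564}\right) = \frac{85169}{14564}$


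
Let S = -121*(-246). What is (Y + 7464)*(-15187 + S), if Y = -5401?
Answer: 30076477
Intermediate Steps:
S = 29766
(Y + 7464)*(-15187 + S) = (-5401 + 7464)*(-15187 + 29766) = 2063*14579 = 30076477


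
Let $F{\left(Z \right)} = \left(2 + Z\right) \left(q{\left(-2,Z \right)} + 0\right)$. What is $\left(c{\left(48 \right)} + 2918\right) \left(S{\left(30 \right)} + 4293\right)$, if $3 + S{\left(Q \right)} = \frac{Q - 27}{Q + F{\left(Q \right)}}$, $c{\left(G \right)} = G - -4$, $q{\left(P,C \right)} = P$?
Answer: $\frac{216597645}{17} \approx 1.2741 \cdot 10^{7}$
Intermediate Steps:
$c{\left(G \right)} = 4 + G$ ($c{\left(G \right)} = G + 4 = 4 + G$)
$F{\left(Z \right)} = -4 - 2 Z$ ($F{\left(Z \right)} = \left(2 + Z\right) \left(-2 + 0\right) = \left(2 + Z\right) \left(-2\right) = -4 - 2 Z$)
$S{\left(Q \right)} = -3 + \frac{-27 + Q}{-4 - Q}$ ($S{\left(Q \right)} = -3 + \frac{Q - 27}{Q - \left(4 + 2 Q\right)} = -3 + \frac{-27 + Q}{-4 - Q}$)
$\left(c{\left(48 \right)} + 2918\right) \left(S{\left(30 \right)} + 4293\right) = \left(\left(4 + 48\right) + 2918\right) \left(\frac{15 - 120}{4 + 30} + 4293\right) = \left(52 + 2918\right) \left(\frac{15 - 120}{34} + 4293\right) = 2970 \left(\frac{1}{34} \left(-105\right) + 4293\right) = 2970 \left(- \frac{105}{34} + 4293\right) = 2970 \cdot \frac{145857}{34} = \frac{216597645}{17}$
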